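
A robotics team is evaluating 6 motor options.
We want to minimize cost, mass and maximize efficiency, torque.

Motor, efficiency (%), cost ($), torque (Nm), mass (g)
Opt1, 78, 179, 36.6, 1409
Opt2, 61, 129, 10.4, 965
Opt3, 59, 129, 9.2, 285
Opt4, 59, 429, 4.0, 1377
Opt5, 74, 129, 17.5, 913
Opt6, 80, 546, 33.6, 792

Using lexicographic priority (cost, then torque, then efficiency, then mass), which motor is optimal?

Opt5

First minimize cost: best is 129, kept {Opt2, Opt3, Opt5}.
Then maximize torque: best is 17.5, kept {Opt5}.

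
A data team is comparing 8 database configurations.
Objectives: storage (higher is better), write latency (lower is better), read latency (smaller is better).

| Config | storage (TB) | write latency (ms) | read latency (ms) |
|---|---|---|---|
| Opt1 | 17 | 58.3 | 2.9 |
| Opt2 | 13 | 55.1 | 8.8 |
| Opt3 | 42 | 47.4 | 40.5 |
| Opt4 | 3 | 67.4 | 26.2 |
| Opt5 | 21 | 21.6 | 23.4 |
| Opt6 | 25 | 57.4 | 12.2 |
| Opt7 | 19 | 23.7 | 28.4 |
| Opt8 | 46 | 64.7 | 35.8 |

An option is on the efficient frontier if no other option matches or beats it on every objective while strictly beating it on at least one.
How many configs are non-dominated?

6

Opt1: not dominated (best read latency).
Opt2: not dominated.
Opt3: not dominated.
Opt4: dominated by Opt1 (storage 17≥3, write latency 58.3≤67.4, read latency 2.9≤26.2).
Opt5: not dominated (best write latency).
Opt6: not dominated.
Opt7: dominated by Opt5 (storage 21≥19, write latency 21.6≤23.7, read latency 23.4≤28.4).
Opt8: not dominated (best storage).
Pareto-optimal: Opt1, Opt2, Opt3, Opt5, Opt6, Opt8 → 6.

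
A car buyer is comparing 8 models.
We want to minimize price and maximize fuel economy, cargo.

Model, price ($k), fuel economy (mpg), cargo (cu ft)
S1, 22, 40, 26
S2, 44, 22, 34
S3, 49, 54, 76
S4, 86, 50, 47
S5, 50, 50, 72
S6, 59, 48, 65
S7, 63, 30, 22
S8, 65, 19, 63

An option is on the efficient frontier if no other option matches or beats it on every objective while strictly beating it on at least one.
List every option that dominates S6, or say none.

S3, S5

S3: price 49≤59, fuel economy 54≥48, cargo 76≥65 — dominates S6.
S5: price 50≤59, fuel economy 50≥48, cargo 72≥65 — dominates S6.
Others (S1, S2, S4, S7, S8) are each worse than S6 on at least one objective.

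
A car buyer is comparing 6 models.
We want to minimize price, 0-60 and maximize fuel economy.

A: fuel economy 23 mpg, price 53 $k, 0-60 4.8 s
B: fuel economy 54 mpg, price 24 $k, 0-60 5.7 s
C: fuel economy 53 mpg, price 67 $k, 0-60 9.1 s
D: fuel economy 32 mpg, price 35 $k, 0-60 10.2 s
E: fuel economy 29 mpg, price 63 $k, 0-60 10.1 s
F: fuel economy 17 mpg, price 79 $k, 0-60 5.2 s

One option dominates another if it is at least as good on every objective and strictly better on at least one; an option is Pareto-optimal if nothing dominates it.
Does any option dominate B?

No

A: worse on fuel economy (23 vs 54).
C: worse on fuel economy (53 vs 54).
D: worse on fuel economy (32 vs 54).
E: worse on fuel economy (29 vs 54).
F: worse on fuel economy (17 vs 54).
No option is at least as good as B on every objective and strictly better on one.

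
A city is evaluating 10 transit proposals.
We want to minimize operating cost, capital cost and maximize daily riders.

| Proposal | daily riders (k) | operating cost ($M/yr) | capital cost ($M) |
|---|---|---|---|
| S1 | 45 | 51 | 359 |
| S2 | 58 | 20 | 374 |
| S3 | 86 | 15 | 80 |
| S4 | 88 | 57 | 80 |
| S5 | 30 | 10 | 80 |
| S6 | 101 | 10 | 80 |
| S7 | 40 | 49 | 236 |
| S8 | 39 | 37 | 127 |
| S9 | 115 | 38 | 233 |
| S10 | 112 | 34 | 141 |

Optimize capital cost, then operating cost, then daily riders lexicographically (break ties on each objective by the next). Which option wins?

First minimize capital cost: best is 80, kept {S3, S4, S5, S6}.
Then minimize operating cost: best is 10, kept {S5, S6}.
Then maximize daily riders: best is 101, kept {S6}.

S6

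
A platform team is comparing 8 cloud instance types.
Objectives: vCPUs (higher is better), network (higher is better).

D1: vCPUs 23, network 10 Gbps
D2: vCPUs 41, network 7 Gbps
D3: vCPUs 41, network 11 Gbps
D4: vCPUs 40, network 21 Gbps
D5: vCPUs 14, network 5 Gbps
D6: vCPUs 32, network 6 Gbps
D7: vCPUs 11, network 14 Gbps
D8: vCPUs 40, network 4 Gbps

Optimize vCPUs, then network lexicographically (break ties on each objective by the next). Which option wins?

First maximize vCPUs: best is 41, kept {D2, D3}.
Then maximize network: best is 11, kept {D3}.

D3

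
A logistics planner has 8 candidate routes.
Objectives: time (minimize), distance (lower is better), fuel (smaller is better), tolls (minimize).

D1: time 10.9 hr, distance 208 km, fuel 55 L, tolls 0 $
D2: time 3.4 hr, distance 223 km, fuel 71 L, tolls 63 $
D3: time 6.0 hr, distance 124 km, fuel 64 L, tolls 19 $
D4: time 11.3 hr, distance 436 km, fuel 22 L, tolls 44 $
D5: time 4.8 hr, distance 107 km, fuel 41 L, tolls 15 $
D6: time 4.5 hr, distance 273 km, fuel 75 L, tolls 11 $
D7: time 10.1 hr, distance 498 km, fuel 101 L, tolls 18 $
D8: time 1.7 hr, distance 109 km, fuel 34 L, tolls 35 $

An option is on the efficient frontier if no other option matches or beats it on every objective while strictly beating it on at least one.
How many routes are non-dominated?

D1: not dominated (best tolls).
D2: dominated by D8 (time 1.7≤3.4, distance 109≤223, fuel 34≤71, tolls 35≤63).
D3: dominated by D5 (time 4.8≤6.0, distance 107≤124, fuel 41≤64, tolls 15≤19).
D4: not dominated (best fuel).
D5: not dominated (best distance).
D6: not dominated.
D7: dominated by D5 (time 4.8≤10.1, distance 107≤498, fuel 41≤101, tolls 15≤18).
D8: not dominated (best time).
Pareto-optimal: D1, D4, D5, D6, D8 → 5.

5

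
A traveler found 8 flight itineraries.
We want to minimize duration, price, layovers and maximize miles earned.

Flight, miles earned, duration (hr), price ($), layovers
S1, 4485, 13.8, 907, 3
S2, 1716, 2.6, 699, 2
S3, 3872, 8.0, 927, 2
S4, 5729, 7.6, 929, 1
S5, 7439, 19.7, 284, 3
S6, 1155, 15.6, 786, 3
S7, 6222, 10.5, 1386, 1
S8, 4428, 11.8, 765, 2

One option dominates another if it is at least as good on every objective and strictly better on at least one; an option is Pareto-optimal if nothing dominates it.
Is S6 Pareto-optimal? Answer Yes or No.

S2 vs S6: miles earned 1716≥1155, duration 2.6≤15.6, price 699≤786, layovers 2≤3 — S2 is at least as good on every objective and strictly better on at least one, so S2 dominates S6.

No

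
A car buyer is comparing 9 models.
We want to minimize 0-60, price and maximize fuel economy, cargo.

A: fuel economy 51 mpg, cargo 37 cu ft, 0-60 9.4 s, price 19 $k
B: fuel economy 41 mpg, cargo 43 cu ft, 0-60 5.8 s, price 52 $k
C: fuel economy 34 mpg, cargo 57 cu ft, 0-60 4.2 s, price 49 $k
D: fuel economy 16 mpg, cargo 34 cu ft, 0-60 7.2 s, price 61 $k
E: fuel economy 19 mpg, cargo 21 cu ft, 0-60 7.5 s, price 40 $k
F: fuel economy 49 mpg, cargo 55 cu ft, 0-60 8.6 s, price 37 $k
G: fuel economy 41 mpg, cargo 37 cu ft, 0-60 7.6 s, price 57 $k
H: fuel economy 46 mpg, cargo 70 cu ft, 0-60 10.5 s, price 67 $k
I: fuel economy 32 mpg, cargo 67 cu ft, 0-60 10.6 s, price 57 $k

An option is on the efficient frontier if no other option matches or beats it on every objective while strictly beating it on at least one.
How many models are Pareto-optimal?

A: not dominated (best fuel economy).
B: not dominated.
C: not dominated (best 0-60).
D: dominated by B (fuel economy 41≥16, cargo 43≥34, 0-60 5.8≤7.2, price 52≤61).
E: not dominated.
F: not dominated.
G: dominated by B (fuel economy 41≥41, cargo 43≥37, 0-60 5.8≤7.6, price 52≤57).
H: not dominated (best cargo).
I: not dominated.
Pareto-optimal: A, B, C, E, F, H, I → 7.

7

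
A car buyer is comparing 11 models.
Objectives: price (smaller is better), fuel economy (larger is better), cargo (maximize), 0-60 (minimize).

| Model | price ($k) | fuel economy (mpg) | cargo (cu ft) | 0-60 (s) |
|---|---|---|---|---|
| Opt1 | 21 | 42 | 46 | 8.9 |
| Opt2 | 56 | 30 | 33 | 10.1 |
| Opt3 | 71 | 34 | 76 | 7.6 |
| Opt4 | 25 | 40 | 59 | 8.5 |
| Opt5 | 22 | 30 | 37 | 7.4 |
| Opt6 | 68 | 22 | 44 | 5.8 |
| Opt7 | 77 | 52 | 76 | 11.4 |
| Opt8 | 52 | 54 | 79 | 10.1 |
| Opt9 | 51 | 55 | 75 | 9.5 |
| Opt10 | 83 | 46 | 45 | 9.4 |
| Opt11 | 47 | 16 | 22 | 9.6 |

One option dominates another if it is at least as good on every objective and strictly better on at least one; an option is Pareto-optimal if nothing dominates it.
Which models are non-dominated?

Opt1, Opt3, Opt4, Opt5, Opt6, Opt8, Opt9, Opt10

Opt1: not dominated (best price).
Opt2: dominated by Opt1 (price 21≤56, fuel economy 42≥30, cargo 46≥33, 0-60 8.9≤10.1).
Opt3: not dominated.
Opt4: not dominated.
Opt5: not dominated.
Opt6: not dominated (best 0-60).
Opt7: dominated by Opt8 (price 52≤77, fuel economy 54≥52, cargo 79≥76, 0-60 10.1≤11.4).
Opt8: not dominated (best cargo).
Opt9: not dominated (best fuel economy).
Opt10: not dominated.
Opt11: dominated by Opt1 (price 21≤47, fuel economy 42≥16, cargo 46≥22, 0-60 8.9≤9.6).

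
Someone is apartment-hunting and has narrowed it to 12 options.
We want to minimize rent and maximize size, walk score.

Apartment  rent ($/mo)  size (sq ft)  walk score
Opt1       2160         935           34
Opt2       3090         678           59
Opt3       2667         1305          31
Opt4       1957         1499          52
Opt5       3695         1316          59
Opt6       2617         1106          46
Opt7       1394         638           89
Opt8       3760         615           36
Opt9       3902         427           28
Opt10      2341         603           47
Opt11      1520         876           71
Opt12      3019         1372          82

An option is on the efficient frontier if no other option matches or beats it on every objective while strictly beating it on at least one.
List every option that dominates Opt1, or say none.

Opt4

Opt4: rent 1957≤2160, size 1499≥935, walk score 52≥34 — dominates Opt1.
Others (Opt2, Opt3, Opt5, Opt6, Opt7, Opt8, Opt9, Opt10, Opt11, Opt12) are each worse than Opt1 on at least one objective.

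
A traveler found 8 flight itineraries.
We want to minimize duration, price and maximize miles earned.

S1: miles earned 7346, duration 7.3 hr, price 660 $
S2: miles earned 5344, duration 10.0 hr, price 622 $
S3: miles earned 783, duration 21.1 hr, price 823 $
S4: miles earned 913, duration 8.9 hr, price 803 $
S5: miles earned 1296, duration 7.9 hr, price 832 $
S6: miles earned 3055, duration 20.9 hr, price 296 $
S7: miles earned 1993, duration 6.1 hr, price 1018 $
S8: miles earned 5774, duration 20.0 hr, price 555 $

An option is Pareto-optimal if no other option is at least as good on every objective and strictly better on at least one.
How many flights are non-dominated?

S1: not dominated (best miles earned).
S2: not dominated.
S3: dominated by S1 (miles earned 7346≥783, duration 7.3≤21.1, price 660≤823).
S4: dominated by S1 (miles earned 7346≥913, duration 7.3≤8.9, price 660≤803).
S5: dominated by S1 (miles earned 7346≥1296, duration 7.3≤7.9, price 660≤832).
S6: not dominated (best price).
S7: not dominated (best duration).
S8: not dominated.
Pareto-optimal: S1, S2, S6, S7, S8 → 5.

5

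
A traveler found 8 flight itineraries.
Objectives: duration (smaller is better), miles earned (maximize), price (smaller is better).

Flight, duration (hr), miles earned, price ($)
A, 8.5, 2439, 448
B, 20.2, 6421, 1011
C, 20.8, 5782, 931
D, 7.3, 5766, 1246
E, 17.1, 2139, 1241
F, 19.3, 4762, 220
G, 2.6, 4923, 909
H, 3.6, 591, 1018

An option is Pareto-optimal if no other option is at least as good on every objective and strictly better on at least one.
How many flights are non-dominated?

A: not dominated.
B: not dominated (best miles earned).
C: not dominated.
D: not dominated.
E: dominated by A (duration 8.5≤17.1, miles earned 2439≥2139, price 448≤1241).
F: not dominated (best price).
G: not dominated (best duration).
H: dominated by G (duration 2.6≤3.6, miles earned 4923≥591, price 909≤1018).
Pareto-optimal: A, B, C, D, F, G → 6.

6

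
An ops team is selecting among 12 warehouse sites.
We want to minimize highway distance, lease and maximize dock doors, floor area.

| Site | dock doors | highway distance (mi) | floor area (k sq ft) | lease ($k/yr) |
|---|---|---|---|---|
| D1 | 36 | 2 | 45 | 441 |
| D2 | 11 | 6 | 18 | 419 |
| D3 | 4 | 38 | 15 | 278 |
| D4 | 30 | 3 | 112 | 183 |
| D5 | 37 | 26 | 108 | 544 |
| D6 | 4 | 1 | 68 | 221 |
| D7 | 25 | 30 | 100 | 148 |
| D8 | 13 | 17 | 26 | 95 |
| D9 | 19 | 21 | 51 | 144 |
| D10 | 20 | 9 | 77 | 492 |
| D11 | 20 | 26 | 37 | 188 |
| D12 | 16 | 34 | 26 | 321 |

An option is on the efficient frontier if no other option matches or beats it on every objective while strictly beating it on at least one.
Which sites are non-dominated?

D1: not dominated.
D2: dominated by D4 (dock doors 30≥11, highway distance 3≤6, floor area 112≥18, lease 183≤419).
D3: dominated by D4 (dock doors 30≥4, highway distance 3≤38, floor area 112≥15, lease 183≤278).
D4: not dominated (best floor area).
D5: not dominated (best dock doors).
D6: not dominated (best highway distance).
D7: not dominated.
D8: not dominated (best lease).
D9: not dominated.
D10: dominated by D4 (dock doors 30≥20, highway distance 3≤9, floor area 112≥77, lease 183≤492).
D11: dominated by D4 (dock doors 30≥20, highway distance 3≤26, floor area 112≥37, lease 183≤188).
D12: dominated by D4 (dock doors 30≥16, highway distance 3≤34, floor area 112≥26, lease 183≤321).

D1, D4, D5, D6, D7, D8, D9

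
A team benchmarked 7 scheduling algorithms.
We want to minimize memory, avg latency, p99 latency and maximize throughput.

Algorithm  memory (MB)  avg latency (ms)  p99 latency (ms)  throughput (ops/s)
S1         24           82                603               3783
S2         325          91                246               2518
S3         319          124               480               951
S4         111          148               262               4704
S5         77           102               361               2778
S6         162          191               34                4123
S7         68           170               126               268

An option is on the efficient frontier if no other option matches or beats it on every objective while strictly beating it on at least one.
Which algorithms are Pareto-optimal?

S1: not dominated (best memory).
S2: not dominated.
S3: dominated by S5 (memory 77≤319, avg latency 102≤124, p99 latency 361≤480, throughput 2778≥951).
S4: not dominated (best throughput).
S5: not dominated.
S6: not dominated (best p99 latency).
S7: not dominated.

S1, S2, S4, S5, S6, S7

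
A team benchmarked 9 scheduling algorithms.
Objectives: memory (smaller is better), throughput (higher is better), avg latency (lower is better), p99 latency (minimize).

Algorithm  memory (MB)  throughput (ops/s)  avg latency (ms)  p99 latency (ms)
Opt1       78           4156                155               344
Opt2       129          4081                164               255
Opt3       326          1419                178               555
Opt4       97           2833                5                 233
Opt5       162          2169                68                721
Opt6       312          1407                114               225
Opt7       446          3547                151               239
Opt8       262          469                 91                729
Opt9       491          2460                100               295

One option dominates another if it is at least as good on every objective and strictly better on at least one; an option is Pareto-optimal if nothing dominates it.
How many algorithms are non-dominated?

Opt1: not dominated (best memory).
Opt2: not dominated.
Opt3: dominated by Opt1 (memory 78≤326, throughput 4156≥1419, avg latency 155≤178, p99 latency 344≤555).
Opt4: not dominated (best avg latency).
Opt5: dominated by Opt4 (memory 97≤162, throughput 2833≥2169, avg latency 5≤68, p99 latency 233≤721).
Opt6: not dominated (best p99 latency).
Opt7: not dominated.
Opt8: dominated by Opt4 (memory 97≤262, throughput 2833≥469, avg latency 5≤91, p99 latency 233≤729).
Opt9: dominated by Opt4 (memory 97≤491, throughput 2833≥2460, avg latency 5≤100, p99 latency 233≤295).
Pareto-optimal: Opt1, Opt2, Opt4, Opt6, Opt7 → 5.

5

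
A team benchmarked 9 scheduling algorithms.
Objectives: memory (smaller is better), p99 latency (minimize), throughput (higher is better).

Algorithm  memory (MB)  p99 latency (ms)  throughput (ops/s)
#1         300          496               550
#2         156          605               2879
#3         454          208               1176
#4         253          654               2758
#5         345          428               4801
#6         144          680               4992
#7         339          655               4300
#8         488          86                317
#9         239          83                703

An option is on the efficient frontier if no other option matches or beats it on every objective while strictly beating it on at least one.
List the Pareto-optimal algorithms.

#1: dominated by #9 (memory 239≤300, p99 latency 83≤496, throughput 703≥550).
#2: not dominated.
#3: not dominated.
#4: dominated by #2 (memory 156≤253, p99 latency 605≤654, throughput 2879≥2758).
#5: not dominated.
#6: not dominated (best memory).
#7: not dominated.
#8: dominated by #9 (memory 239≤488, p99 latency 83≤86, throughput 703≥317).
#9: not dominated (best p99 latency).

#2, #3, #5, #6, #7, #9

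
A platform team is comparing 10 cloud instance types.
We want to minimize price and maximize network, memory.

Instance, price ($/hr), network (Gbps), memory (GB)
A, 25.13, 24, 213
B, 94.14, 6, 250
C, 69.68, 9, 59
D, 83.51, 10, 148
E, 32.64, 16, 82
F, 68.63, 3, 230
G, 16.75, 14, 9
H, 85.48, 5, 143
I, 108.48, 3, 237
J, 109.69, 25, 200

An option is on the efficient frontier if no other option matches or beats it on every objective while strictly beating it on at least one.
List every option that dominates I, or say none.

B

B: price 94.14≤108.48, network 6≥3, memory 250≥237 — dominates I.
Others (A, C, D, E, F, G, H, J) are each worse than I on at least one objective.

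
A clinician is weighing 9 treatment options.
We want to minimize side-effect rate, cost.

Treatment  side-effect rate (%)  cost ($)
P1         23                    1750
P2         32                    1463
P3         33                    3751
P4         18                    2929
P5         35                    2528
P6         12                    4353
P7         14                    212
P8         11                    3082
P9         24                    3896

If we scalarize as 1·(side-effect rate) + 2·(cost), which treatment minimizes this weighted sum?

P1: 1·23 + 2·1750 = 3523
P2: 1·32 + 2·1463 = 2958
P3: 1·33 + 2·3751 = 7535
P4: 1·18 + 2·2929 = 5876
P5: 1·35 + 2·2528 = 5091
P6: 1·12 + 2·4353 = 8718
P7: 1·14 + 2·212 = 438
P8: 1·11 + 2·3082 = 6175
P9: 1·24 + 2·3896 = 7816
Lowest: P7 at 438.

P7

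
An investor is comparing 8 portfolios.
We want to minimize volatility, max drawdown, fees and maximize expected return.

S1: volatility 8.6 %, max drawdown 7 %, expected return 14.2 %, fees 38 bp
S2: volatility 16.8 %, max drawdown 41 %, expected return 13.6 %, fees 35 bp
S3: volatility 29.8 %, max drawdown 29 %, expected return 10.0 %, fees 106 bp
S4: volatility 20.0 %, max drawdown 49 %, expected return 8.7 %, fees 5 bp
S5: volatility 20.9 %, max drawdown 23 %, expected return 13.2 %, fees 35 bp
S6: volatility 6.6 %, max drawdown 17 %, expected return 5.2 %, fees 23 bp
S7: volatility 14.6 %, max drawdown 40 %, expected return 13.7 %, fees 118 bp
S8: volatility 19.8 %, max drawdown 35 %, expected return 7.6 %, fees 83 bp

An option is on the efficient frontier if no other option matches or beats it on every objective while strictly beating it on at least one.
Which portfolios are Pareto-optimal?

S1: not dominated (best max drawdown).
S2: not dominated.
S3: dominated by S1 (volatility 8.6≤29.8, max drawdown 7≤29, expected return 14.2≥10.0, fees 38≤106).
S4: not dominated (best fees).
S5: not dominated.
S6: not dominated (best volatility).
S7: dominated by S1 (volatility 8.6≤14.6, max drawdown 7≤40, expected return 14.2≥13.7, fees 38≤118).
S8: dominated by S1 (volatility 8.6≤19.8, max drawdown 7≤35, expected return 14.2≥7.6, fees 38≤83).

S1, S2, S4, S5, S6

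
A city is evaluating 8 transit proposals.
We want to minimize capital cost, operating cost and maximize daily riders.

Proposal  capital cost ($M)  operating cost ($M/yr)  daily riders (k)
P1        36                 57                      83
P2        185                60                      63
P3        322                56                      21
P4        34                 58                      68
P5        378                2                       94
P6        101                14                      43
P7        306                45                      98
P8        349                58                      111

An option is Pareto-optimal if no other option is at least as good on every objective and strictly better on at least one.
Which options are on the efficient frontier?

P1, P4, P5, P6, P7, P8

P1: not dominated.
P2: dominated by P1 (capital cost 36≤185, operating cost 57≤60, daily riders 83≥63).
P3: dominated by P6 (capital cost 101≤322, operating cost 14≤56, daily riders 43≥21).
P4: not dominated (best capital cost).
P5: not dominated (best operating cost).
P6: not dominated.
P7: not dominated.
P8: not dominated (best daily riders).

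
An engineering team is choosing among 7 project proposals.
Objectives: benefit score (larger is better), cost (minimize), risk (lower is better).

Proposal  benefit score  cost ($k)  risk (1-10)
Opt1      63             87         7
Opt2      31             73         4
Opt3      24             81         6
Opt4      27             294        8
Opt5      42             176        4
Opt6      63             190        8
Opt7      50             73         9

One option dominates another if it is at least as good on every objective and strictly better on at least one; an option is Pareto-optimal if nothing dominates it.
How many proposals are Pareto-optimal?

4

Opt1: not dominated.
Opt2: not dominated.
Opt3: dominated by Opt2 (benefit score 31≥24, cost 73≤81, risk 4≤6).
Opt4: dominated by Opt1 (benefit score 63≥27, cost 87≤294, risk 7≤8).
Opt5: not dominated.
Opt6: dominated by Opt1 (benefit score 63≥63, cost 87≤190, risk 7≤8).
Opt7: not dominated.
Pareto-optimal: Opt1, Opt2, Opt5, Opt7 → 4.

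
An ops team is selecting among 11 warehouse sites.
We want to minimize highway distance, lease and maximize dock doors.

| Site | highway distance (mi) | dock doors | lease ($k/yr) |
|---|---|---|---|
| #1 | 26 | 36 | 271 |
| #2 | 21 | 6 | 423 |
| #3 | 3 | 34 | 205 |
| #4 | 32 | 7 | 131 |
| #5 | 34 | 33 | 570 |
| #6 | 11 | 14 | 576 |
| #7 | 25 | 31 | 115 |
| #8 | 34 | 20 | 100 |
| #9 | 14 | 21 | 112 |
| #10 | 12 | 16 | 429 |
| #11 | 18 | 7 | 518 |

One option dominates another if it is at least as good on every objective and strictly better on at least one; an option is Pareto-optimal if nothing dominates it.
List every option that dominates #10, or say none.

#3: highway distance 3≤12, dock doors 34≥16, lease 205≤429 — dominates #10.
Others (#1, #2, #4, #5, #6, #7, #8, #9, #11) are each worse than #10 on at least one objective.

#3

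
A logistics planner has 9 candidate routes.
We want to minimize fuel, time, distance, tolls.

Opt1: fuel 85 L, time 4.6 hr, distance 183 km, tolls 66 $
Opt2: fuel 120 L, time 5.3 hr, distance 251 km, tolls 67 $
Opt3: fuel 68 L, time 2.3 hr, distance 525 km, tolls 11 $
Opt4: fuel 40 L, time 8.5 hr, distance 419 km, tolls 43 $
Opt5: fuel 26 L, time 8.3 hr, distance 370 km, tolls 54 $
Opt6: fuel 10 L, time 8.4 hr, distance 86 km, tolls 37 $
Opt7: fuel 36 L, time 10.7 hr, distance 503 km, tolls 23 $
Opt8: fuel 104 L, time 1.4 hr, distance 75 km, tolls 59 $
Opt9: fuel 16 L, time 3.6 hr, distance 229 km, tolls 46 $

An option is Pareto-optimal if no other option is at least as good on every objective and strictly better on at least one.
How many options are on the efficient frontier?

Opt1: not dominated.
Opt2: dominated by Opt1 (fuel 85≤120, time 4.6≤5.3, distance 183≤251, tolls 66≤67).
Opt3: not dominated (best tolls).
Opt4: dominated by Opt6 (fuel 10≤40, time 8.4≤8.5, distance 86≤419, tolls 37≤43).
Opt5: dominated by Opt9 (fuel 16≤26, time 3.6≤8.3, distance 229≤370, tolls 46≤54).
Opt6: not dominated (best fuel).
Opt7: not dominated.
Opt8: not dominated (best time).
Opt9: not dominated.
Pareto-optimal: Opt1, Opt3, Opt6, Opt7, Opt8, Opt9 → 6.

6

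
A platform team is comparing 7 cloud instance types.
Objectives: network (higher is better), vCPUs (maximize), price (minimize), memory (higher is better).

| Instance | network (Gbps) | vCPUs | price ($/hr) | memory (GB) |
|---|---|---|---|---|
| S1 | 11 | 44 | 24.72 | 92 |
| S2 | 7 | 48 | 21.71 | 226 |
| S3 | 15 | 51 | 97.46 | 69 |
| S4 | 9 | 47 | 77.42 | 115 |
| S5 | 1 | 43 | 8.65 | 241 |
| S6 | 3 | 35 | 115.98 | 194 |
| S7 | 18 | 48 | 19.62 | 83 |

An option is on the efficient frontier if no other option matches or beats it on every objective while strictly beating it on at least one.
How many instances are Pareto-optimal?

S1: not dominated.
S2: not dominated.
S3: not dominated (best vCPUs).
S4: not dominated.
S5: not dominated (best price).
S6: dominated by S2 (network 7≥3, vCPUs 48≥35, price 21.71≤115.98, memory 226≥194).
S7: not dominated (best network).
Pareto-optimal: S1, S2, S3, S4, S5, S7 → 6.

6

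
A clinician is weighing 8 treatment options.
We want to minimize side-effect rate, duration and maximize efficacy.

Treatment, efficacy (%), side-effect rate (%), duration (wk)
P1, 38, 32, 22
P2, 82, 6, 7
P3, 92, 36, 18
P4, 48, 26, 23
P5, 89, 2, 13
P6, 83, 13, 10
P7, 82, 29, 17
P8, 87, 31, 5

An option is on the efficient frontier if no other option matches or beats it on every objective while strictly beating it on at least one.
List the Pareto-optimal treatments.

P2, P3, P5, P6, P8

P1: dominated by P2 (efficacy 82≥38, side-effect rate 6≤32, duration 7≤22).
P2: not dominated.
P3: not dominated (best efficacy).
P4: dominated by P2 (efficacy 82≥48, side-effect rate 6≤26, duration 7≤23).
P5: not dominated (best side-effect rate).
P6: not dominated.
P7: dominated by P2 (efficacy 82≥82, side-effect rate 6≤29, duration 7≤17).
P8: not dominated (best duration).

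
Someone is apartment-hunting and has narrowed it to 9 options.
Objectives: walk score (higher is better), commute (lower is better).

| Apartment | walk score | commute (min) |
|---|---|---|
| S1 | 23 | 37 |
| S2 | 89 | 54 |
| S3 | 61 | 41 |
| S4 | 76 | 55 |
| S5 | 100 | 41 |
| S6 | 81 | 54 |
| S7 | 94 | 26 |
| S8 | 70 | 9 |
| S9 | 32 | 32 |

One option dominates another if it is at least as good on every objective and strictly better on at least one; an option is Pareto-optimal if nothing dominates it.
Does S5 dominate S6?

Yes

S5 vs S6: walk score 100≥81, commute 41≤54 — S5 is at least as good on every objective with at least one strict improvement.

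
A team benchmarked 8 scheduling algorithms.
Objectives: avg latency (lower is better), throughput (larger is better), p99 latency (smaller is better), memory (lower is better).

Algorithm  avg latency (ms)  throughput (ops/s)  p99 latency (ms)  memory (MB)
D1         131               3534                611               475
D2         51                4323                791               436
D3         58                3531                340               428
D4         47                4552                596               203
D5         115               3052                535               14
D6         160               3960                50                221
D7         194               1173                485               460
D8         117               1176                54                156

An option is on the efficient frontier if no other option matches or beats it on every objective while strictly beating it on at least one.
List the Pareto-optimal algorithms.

D3, D4, D5, D6, D8

D1: dominated by D4 (avg latency 47≤131, throughput 4552≥3534, p99 latency 596≤611, memory 203≤475).
D2: dominated by D4 (avg latency 47≤51, throughput 4552≥4323, p99 latency 596≤791, memory 203≤436).
D3: not dominated.
D4: not dominated (best avg latency).
D5: not dominated (best memory).
D6: not dominated (best p99 latency).
D7: dominated by D3 (avg latency 58≤194, throughput 3531≥1173, p99 latency 340≤485, memory 428≤460).
D8: not dominated.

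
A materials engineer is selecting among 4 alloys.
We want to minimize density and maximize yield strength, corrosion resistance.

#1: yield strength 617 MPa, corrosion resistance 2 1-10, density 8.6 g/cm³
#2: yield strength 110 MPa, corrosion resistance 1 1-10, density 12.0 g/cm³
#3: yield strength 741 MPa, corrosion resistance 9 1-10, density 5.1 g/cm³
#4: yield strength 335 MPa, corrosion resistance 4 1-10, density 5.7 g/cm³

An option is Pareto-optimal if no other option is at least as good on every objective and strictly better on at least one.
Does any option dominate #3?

No

#1: worse on yield strength (617 vs 741).
#2: worse on yield strength (110 vs 741).
#4: worse on yield strength (335 vs 741).
No option is at least as good as #3 on every objective and strictly better on one.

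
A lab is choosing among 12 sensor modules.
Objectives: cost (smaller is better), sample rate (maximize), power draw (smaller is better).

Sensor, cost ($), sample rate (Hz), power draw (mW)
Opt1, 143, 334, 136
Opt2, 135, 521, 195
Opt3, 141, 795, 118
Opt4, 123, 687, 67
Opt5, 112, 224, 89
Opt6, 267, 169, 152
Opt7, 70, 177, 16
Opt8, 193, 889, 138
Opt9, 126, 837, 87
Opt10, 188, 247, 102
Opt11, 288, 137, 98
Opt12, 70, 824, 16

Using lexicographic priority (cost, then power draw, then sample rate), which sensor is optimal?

First minimize cost: best is 70, kept {Opt7, Opt12}.
Then minimize power draw: best is 16, kept {Opt7, Opt12}.
Then maximize sample rate: best is 824, kept {Opt12}.

Opt12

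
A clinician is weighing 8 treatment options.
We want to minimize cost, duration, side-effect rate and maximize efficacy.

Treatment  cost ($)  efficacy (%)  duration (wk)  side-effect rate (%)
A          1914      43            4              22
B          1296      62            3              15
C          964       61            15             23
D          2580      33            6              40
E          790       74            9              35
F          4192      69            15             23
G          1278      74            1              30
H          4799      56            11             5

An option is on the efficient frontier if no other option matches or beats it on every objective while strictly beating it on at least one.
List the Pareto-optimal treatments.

A: dominated by B (cost 1296≤1914, efficacy 62≥43, duration 3≤4, side-effect rate 15≤22).
B: not dominated.
C: not dominated.
D: dominated by A (cost 1914≤2580, efficacy 43≥33, duration 4≤6, side-effect rate 22≤40).
E: not dominated (best cost).
F: not dominated.
G: not dominated (best duration).
H: not dominated (best side-effect rate).

B, C, E, F, G, H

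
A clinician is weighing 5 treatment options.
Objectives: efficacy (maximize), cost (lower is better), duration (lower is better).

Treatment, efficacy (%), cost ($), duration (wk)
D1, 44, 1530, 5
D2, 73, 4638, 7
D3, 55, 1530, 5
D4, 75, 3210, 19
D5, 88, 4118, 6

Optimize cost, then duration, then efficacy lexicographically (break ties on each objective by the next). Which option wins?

D3

First minimize cost: best is 1530, kept {D1, D3}.
Then minimize duration: best is 5, kept {D1, D3}.
Then maximize efficacy: best is 55, kept {D3}.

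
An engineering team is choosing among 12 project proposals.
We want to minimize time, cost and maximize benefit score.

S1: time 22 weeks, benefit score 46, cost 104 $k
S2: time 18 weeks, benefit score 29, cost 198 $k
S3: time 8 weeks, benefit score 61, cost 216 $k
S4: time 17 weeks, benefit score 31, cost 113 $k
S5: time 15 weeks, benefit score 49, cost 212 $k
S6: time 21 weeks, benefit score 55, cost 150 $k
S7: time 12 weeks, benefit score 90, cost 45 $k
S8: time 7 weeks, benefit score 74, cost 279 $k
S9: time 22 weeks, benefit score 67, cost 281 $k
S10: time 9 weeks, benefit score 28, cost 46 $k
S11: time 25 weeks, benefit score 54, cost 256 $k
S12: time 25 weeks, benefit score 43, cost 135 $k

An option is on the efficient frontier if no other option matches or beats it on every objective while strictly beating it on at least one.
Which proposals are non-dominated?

S1: dominated by S7 (time 12≤22, benefit score 90≥46, cost 45≤104).
S2: dominated by S4 (time 17≤18, benefit score 31≥29, cost 113≤198).
S3: not dominated.
S4: dominated by S7 (time 12≤17, benefit score 90≥31, cost 45≤113).
S5: dominated by S7 (time 12≤15, benefit score 90≥49, cost 45≤212).
S6: dominated by S7 (time 12≤21, benefit score 90≥55, cost 45≤150).
S7: not dominated (best benefit score).
S8: not dominated (best time).
S9: dominated by S7 (time 12≤22, benefit score 90≥67, cost 45≤281).
S10: not dominated.
S11: dominated by S3 (time 8≤25, benefit score 61≥54, cost 216≤256).
S12: dominated by S1 (time 22≤25, benefit score 46≥43, cost 104≤135).

S3, S7, S8, S10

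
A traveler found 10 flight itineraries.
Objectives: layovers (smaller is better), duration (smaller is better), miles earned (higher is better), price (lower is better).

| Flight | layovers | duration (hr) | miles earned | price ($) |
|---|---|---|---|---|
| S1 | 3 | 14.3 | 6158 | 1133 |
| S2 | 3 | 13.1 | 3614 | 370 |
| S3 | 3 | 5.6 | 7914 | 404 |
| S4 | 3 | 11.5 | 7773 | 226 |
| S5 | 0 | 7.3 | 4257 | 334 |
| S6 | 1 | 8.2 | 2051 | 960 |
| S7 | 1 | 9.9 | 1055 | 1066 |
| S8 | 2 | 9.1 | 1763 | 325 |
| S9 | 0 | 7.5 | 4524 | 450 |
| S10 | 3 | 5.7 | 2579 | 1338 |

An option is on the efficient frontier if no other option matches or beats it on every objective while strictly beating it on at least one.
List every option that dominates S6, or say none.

S5, S9

S5: layovers 0≤1, duration 7.3≤8.2, miles earned 4257≥2051, price 334≤960 — dominates S6.
S9: layovers 0≤1, duration 7.5≤8.2, miles earned 4524≥2051, price 450≤960 — dominates S6.
Others (S1, S2, S3, S4, S7, S8, S10) are each worse than S6 on at least one objective.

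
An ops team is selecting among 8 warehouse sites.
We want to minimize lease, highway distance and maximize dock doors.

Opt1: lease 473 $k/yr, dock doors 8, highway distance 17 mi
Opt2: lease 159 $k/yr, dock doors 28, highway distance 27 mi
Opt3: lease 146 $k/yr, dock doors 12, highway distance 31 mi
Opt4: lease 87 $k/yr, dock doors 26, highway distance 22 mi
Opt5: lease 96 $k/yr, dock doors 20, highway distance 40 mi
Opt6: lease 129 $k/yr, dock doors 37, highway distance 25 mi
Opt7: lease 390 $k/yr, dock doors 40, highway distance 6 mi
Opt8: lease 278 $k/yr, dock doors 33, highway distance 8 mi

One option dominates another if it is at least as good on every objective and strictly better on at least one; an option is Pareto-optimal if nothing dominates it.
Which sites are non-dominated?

Opt1: dominated by Opt7 (lease 390≤473, dock doors 40≥8, highway distance 6≤17).
Opt2: dominated by Opt6 (lease 129≤159, dock doors 37≥28, highway distance 25≤27).
Opt3: dominated by Opt4 (lease 87≤146, dock doors 26≥12, highway distance 22≤31).
Opt4: not dominated (best lease).
Opt5: dominated by Opt4 (lease 87≤96, dock doors 26≥20, highway distance 22≤40).
Opt6: not dominated.
Opt7: not dominated (best dock doors).
Opt8: not dominated.

Opt4, Opt6, Opt7, Opt8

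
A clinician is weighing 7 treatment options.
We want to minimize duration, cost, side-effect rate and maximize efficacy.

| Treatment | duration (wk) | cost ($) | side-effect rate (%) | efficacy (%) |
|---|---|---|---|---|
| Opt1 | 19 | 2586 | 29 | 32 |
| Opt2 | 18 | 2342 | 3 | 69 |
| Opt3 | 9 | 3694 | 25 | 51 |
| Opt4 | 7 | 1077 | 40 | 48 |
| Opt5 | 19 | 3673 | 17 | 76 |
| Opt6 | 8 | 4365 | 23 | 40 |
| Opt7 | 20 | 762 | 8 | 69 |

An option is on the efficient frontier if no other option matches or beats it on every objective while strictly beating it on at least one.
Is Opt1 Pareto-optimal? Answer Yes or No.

Opt2 vs Opt1: duration 18≤19, cost 2342≤2586, side-effect rate 3≤29, efficacy 69≥32 — Opt2 is at least as good on every objective and strictly better on at least one, so Opt2 dominates Opt1.

No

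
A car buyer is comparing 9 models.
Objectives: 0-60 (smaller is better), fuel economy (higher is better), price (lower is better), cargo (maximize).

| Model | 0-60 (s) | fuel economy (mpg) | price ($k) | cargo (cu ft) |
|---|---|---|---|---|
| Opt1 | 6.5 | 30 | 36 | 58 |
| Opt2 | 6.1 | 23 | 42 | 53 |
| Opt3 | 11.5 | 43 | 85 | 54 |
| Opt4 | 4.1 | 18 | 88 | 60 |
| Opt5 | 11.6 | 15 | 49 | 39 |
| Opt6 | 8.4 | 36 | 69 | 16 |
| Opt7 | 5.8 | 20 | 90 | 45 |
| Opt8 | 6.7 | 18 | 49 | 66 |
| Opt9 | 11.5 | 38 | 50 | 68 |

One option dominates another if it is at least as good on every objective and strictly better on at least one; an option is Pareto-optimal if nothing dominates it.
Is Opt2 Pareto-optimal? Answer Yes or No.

Yes

Opt1: worse on 0-60 (6.5 vs 6.1).
Opt3: worse on 0-60 (11.5 vs 6.1).
Opt4: worse on fuel economy (18 vs 23).
Opt5: worse on 0-60 (11.6 vs 6.1).
Opt6: worse on 0-60 (8.4 vs 6.1).
Opt7: worse on fuel economy (20 vs 23).
Opt8: worse on 0-60 (6.7 vs 6.1).
Opt9: worse on 0-60 (11.5 vs 6.1).
No option is at least as good as Opt2 on every objective and strictly better on one.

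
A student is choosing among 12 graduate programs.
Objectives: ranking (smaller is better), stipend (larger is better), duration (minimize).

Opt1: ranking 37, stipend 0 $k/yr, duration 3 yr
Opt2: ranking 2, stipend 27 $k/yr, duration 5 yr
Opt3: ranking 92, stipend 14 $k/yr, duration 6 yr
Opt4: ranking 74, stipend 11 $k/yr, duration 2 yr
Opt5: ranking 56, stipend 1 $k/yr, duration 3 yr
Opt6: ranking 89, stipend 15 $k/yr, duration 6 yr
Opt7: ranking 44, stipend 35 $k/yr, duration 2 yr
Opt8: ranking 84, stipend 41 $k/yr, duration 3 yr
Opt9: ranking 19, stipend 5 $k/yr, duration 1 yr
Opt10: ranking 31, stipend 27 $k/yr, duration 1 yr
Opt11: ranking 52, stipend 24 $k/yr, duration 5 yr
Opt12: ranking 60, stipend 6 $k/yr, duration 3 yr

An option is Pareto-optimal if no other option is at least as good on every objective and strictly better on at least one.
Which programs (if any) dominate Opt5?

Opt7: ranking 44≤56, stipend 35≥1, duration 2≤3 — dominates Opt5.
Opt9: ranking 19≤56, stipend 5≥1, duration 1≤3 — dominates Opt5.
Opt10: ranking 31≤56, stipend 27≥1, duration 1≤3 — dominates Opt5.
Others (Opt1, Opt2, Opt3, Opt4, Opt6, Opt8, Opt11, Opt12) are each worse than Opt5 on at least one objective.

Opt7, Opt9, Opt10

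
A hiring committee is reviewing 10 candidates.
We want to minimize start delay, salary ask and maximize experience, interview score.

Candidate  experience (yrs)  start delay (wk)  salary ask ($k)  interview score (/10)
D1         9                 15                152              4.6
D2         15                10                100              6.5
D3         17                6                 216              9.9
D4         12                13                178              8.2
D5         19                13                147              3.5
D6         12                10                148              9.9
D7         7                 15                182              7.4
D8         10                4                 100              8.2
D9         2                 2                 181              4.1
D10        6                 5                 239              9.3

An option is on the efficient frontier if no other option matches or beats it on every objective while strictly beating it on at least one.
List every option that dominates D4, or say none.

D6: experience 12≥12, start delay 10≤13, salary ask 148≤178, interview score 9.9≥8.2 — dominates D4.
Others (D1, D2, D3, D5, D7, D8, D9, D10) are each worse than D4 on at least one objective.

D6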